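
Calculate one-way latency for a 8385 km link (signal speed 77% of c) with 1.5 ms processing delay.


Speed = 0.77 * 3e5 km/s = 231000 km/s
Propagation delay = 8385 / 231000 = 0.0363 s = 36.2987 ms
Processing delay = 1.5 ms
Total one-way latency = 37.7987 ms


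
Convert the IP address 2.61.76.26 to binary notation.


2 = 00000010
61 = 00111101
76 = 01001100
26 = 00011010
Binary: 00000010.00111101.01001100.00011010


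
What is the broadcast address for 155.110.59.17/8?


Network: 155.0.0.0/8
Host bits = 24
Set all host bits to 1:
Broadcast: 155.255.255.255


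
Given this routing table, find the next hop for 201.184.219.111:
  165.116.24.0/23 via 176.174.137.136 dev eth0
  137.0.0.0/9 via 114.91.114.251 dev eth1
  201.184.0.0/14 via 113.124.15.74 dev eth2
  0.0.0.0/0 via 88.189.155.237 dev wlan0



Longest prefix match for 201.184.219.111:
  /23 165.116.24.0: no
  /9 137.0.0.0: no
  /14 201.184.0.0: MATCH
  /0 0.0.0.0: MATCH
Selected: next-hop 113.124.15.74 via eth2 (matched /14)


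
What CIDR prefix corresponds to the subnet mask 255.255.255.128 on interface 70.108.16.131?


Binary: 11111111.11111111.11111111.10000000
Count leading 1s
Prefix: /25


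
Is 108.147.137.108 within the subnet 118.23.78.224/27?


Subnet network: 118.23.78.224
Test IP AND mask: 108.147.137.96
No, 108.147.137.108 is not in 118.23.78.224/27


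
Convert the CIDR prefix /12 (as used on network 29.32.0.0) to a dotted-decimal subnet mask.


/12 means 12 network bits, 20 host bits
Binary: 11111111111100000000000000000000
Mask: 255.240.0.0


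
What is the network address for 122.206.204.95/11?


IP:   01111010.11001110.11001100.01011111
Mask: 11111111.11100000.00000000.00000000
AND operation:
Net:  01111010.11000000.00000000.00000000
Network: 122.192.0.0/11


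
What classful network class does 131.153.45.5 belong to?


First octet: 131
Binary: 10000011
10xxxxxx -> Class B (128-191)
Class B, default mask 255.255.0.0 (/16)


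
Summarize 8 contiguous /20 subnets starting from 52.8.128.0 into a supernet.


Original prefix: /20
Number of subnets: 8 = 2^3
New prefix = 20 - 3 = 17
Supernet: 52.8.128.0/17


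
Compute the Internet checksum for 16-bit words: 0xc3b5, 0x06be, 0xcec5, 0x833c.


Sum all words (with carry folding):
+ 0xc3b5 = 0xc3b5
+ 0x06be = 0xca73
+ 0xcec5 = 0x9939
+ 0x833c = 0x1c76
One's complement: ~0x1c76
Checksum = 0xe389


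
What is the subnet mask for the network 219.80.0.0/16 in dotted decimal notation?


/16 means 16 network bits, 16 host bits
Binary: 11111111111111110000000000000000
Mask: 255.255.0.0


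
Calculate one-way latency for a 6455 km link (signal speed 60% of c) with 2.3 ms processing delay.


Speed = 0.6 * 3e5 km/s = 180000 km/s
Propagation delay = 6455 / 180000 = 0.0359 s = 35.8611 ms
Processing delay = 2.3 ms
Total one-way latency = 38.1611 ms


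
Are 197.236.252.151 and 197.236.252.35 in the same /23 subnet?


Mask: 255.255.254.0
197.236.252.151 AND mask = 197.236.252.0
197.236.252.35 AND mask = 197.236.252.0
Yes, same subnet (197.236.252.0)


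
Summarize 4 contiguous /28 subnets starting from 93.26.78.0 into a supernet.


Original prefix: /28
Number of subnets: 4 = 2^2
New prefix = 28 - 2 = 26
Supernet: 93.26.78.0/26


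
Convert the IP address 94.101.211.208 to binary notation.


94 = 01011110
101 = 01100101
211 = 11010011
208 = 11010000
Binary: 01011110.01100101.11010011.11010000


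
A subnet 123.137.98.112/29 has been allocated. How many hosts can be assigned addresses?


Host bits = 32 - 29 = 3
Total addresses = 2^3 = 8
Usable = total - 2 (network and broadcast)
Usable hosts: 6


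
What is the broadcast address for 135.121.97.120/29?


Network: 135.121.97.120/29
Host bits = 3
Set all host bits to 1:
Broadcast: 135.121.97.127


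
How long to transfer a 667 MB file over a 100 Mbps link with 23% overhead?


Effective throughput = 100 * (1 - 23/100) = 77 Mbps
File size in Mb = 667 * 8 = 5336 Mb
Time = 5336 / 77
Time = 69.2987 seconds


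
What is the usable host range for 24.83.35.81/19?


Network: 24.83.32.0
Broadcast: 24.83.63.255
First usable = network + 1
Last usable = broadcast - 1
Range: 24.83.32.1 to 24.83.63.254


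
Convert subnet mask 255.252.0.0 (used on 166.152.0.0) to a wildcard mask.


Subnet mask: 255.252.0.0
Wildcard = 255.255.255.255 - subnet mask
255 - 255 = 0
255 - 252 = 3
255 - 0 = 255
255 - 0 = 255
Wildcard: 0.3.255.255


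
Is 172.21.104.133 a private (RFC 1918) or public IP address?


RFC 1918 private ranges:
  10.0.0.0/8 (10.0.0.0 - 10.255.255.255)
  172.16.0.0/12 (172.16.0.0 - 172.31.255.255)
  192.168.0.0/16 (192.168.0.0 - 192.168.255.255)
Private (in 172.16.0.0/12)


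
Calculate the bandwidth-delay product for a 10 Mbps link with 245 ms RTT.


BDP = bandwidth * RTT
= 10 Mbps * 245 ms
= 10 * 1e6 * 245 / 1000 bits
= 2450000 bits
= 306250 bytes
= 299.0723 KB
BDP = 2450000 bits (306250 bytes)


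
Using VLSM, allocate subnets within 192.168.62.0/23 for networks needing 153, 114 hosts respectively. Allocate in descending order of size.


153 hosts -> /24 (254 usable): 192.168.62.0/24
114 hosts -> /25 (126 usable): 192.168.63.0/25
Allocation: 192.168.62.0/24 (153 hosts, 254 usable); 192.168.63.0/25 (114 hosts, 126 usable)


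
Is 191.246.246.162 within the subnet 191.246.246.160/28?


Subnet network: 191.246.246.160
Test IP AND mask: 191.246.246.160
Yes, 191.246.246.162 is in 191.246.246.160/28


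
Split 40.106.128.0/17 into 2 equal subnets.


New prefix = 17 + 1 = 18
Each subnet has 16384 addresses
  40.106.128.0/18
  40.106.192.0/18
Subnets: 40.106.128.0/18, 40.106.192.0/18


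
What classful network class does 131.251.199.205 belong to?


First octet: 131
Binary: 10000011
10xxxxxx -> Class B (128-191)
Class B, default mask 255.255.0.0 (/16)


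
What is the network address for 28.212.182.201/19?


IP:   00011100.11010100.10110110.11001001
Mask: 11111111.11111111.11100000.00000000
AND operation:
Net:  00011100.11010100.10100000.00000000
Network: 28.212.160.0/19


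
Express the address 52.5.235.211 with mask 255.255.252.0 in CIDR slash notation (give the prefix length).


Binary: 11111111.11111111.11111100.00000000
Count leading 1s
Prefix: /22


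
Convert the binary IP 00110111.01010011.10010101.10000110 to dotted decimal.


00110111 = 55
01010011 = 83
10010101 = 149
10000110 = 134
IP: 55.83.149.134


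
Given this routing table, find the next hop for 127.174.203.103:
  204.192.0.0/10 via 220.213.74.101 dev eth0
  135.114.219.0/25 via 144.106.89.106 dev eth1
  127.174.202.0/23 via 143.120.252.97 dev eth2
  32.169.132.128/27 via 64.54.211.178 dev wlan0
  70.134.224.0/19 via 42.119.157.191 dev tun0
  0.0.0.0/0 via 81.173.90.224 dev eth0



Longest prefix match for 127.174.203.103:
  /10 204.192.0.0: no
  /25 135.114.219.0: no
  /23 127.174.202.0: MATCH
  /27 32.169.132.128: no
  /19 70.134.224.0: no
  /0 0.0.0.0: MATCH
Selected: next-hop 143.120.252.97 via eth2 (matched /23)


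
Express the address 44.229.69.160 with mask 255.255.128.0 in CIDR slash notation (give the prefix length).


Binary: 11111111.11111111.10000000.00000000
Count leading 1s
Prefix: /17


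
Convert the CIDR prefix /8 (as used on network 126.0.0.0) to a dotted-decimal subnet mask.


/8 means 8 network bits, 24 host bits
Binary: 11111111000000000000000000000000
Mask: 255.0.0.0


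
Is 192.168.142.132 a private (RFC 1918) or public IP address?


RFC 1918 private ranges:
  10.0.0.0/8 (10.0.0.0 - 10.255.255.255)
  172.16.0.0/12 (172.16.0.0 - 172.31.255.255)
  192.168.0.0/16 (192.168.0.0 - 192.168.255.255)
Private (in 192.168.0.0/16)


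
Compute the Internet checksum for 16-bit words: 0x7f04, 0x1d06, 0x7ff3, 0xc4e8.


Sum all words (with carry folding):
+ 0x7f04 = 0x7f04
+ 0x1d06 = 0x9c0a
+ 0x7ff3 = 0x1bfe
+ 0xc4e8 = 0xe0e6
One's complement: ~0xe0e6
Checksum = 0x1f19


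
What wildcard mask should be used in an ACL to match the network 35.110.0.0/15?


Subnet mask: 255.254.0.0
Wildcard = 255.255.255.255 - subnet mask
255 - 255 = 0
255 - 254 = 1
255 - 0 = 255
255 - 0 = 255
Wildcard: 0.1.255.255


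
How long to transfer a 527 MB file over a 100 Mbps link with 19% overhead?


Effective throughput = 100 * (1 - 19/100) = 81 Mbps
File size in Mb = 527 * 8 = 4216 Mb
Time = 4216 / 81
Time = 52.0494 seconds


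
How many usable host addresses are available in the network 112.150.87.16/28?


Host bits = 32 - 28 = 4
Total addresses = 2^4 = 16
Usable = total - 2 (network and broadcast)
Usable hosts: 14


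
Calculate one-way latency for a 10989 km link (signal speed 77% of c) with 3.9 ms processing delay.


Speed = 0.77 * 3e5 km/s = 231000 km/s
Propagation delay = 10989 / 231000 = 0.0476 s = 47.5714 ms
Processing delay = 3.9 ms
Total one-way latency = 51.4714 ms


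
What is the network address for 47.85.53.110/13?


IP:   00101111.01010101.00110101.01101110
Mask: 11111111.11111000.00000000.00000000
AND operation:
Net:  00101111.01010000.00000000.00000000
Network: 47.80.0.0/13


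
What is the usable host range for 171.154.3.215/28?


Network: 171.154.3.208
Broadcast: 171.154.3.223
First usable = network + 1
Last usable = broadcast - 1
Range: 171.154.3.209 to 171.154.3.222


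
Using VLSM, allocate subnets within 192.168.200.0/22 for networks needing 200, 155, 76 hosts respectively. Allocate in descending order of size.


200 hosts -> /24 (254 usable): 192.168.200.0/24
155 hosts -> /24 (254 usable): 192.168.201.0/24
76 hosts -> /25 (126 usable): 192.168.202.0/25
Allocation: 192.168.200.0/24 (200 hosts, 254 usable); 192.168.201.0/24 (155 hosts, 254 usable); 192.168.202.0/25 (76 hosts, 126 usable)


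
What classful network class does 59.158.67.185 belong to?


First octet: 59
Binary: 00111011
0xxxxxxx -> Class A (1-126)
Class A, default mask 255.0.0.0 (/8)


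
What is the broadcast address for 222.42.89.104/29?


Network: 222.42.89.104/29
Host bits = 3
Set all host bits to 1:
Broadcast: 222.42.89.111


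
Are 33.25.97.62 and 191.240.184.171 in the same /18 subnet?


Mask: 255.255.192.0
33.25.97.62 AND mask = 33.25.64.0
191.240.184.171 AND mask = 191.240.128.0
No, different subnets (33.25.64.0 vs 191.240.128.0)


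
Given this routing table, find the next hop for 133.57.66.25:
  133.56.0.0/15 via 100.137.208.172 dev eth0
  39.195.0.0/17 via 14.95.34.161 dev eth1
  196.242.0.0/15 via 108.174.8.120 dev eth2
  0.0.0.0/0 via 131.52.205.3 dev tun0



Longest prefix match for 133.57.66.25:
  /15 133.56.0.0: MATCH
  /17 39.195.0.0: no
  /15 196.242.0.0: no
  /0 0.0.0.0: MATCH
Selected: next-hop 100.137.208.172 via eth0 (matched /15)


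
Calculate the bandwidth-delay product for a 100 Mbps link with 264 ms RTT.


BDP = bandwidth * RTT
= 100 Mbps * 264 ms
= 100 * 1e6 * 264 / 1000 bits
= 26400000 bits
= 3300000 bytes
= 3222.6562 KB
BDP = 26400000 bits (3300000 bytes)


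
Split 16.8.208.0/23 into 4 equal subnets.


New prefix = 23 + 2 = 25
Each subnet has 128 addresses
  16.8.208.0/25
  16.8.208.128/25
  16.8.209.0/25
  16.8.209.128/25
Subnets: 16.8.208.0/25, 16.8.208.128/25, 16.8.209.0/25, 16.8.209.128/25


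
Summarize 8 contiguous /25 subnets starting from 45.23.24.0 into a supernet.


Original prefix: /25
Number of subnets: 8 = 2^3
New prefix = 25 - 3 = 22
Supernet: 45.23.24.0/22


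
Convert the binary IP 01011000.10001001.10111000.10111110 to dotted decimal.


01011000 = 88
10001001 = 137
10111000 = 184
10111110 = 190
IP: 88.137.184.190


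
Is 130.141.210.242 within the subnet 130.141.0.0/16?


Subnet network: 130.141.0.0
Test IP AND mask: 130.141.0.0
Yes, 130.141.210.242 is in 130.141.0.0/16


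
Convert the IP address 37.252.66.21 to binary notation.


37 = 00100101
252 = 11111100
66 = 01000010
21 = 00010101
Binary: 00100101.11111100.01000010.00010101


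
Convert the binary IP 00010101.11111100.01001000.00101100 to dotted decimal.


00010101 = 21
11111100 = 252
01001000 = 72
00101100 = 44
IP: 21.252.72.44


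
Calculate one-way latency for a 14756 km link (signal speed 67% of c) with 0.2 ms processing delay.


Speed = 0.67 * 3e5 km/s = 201000 km/s
Propagation delay = 14756 / 201000 = 0.0734 s = 73.4129 ms
Processing delay = 0.2 ms
Total one-way latency = 73.6129 ms


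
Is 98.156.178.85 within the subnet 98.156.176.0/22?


Subnet network: 98.156.176.0
Test IP AND mask: 98.156.176.0
Yes, 98.156.178.85 is in 98.156.176.0/22


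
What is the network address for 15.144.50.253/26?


IP:   00001111.10010000.00110010.11111101
Mask: 11111111.11111111.11111111.11000000
AND operation:
Net:  00001111.10010000.00110010.11000000
Network: 15.144.50.192/26


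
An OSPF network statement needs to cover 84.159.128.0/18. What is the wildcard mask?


Subnet mask: 255.255.192.0
Wildcard = 255.255.255.255 - subnet mask
255 - 255 = 0
255 - 255 = 0
255 - 192 = 63
255 - 0 = 255
Wildcard: 0.0.63.255


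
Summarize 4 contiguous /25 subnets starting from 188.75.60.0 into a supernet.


Original prefix: /25
Number of subnets: 4 = 2^2
New prefix = 25 - 2 = 23
Supernet: 188.75.60.0/23


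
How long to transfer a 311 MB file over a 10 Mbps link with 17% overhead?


Effective throughput = 10 * (1 - 17/100) = 8.3 Mbps
File size in Mb = 311 * 8 = 2488 Mb
Time = 2488 / 8.3
Time = 299.759 seconds


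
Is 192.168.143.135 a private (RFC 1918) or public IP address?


RFC 1918 private ranges:
  10.0.0.0/8 (10.0.0.0 - 10.255.255.255)
  172.16.0.0/12 (172.16.0.0 - 172.31.255.255)
  192.168.0.0/16 (192.168.0.0 - 192.168.255.255)
Private (in 192.168.0.0/16)


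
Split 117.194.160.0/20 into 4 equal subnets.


New prefix = 20 + 2 = 22
Each subnet has 1024 addresses
  117.194.160.0/22
  117.194.164.0/22
  117.194.168.0/22
  117.194.172.0/22
Subnets: 117.194.160.0/22, 117.194.164.0/22, 117.194.168.0/22, 117.194.172.0/22


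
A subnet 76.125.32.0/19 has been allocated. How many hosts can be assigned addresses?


Host bits = 32 - 19 = 13
Total addresses = 2^13 = 8192
Usable = total - 2 (network and broadcast)
Usable hosts: 8190


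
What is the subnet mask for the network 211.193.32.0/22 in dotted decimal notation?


/22 means 22 network bits, 10 host bits
Binary: 11111111111111111111110000000000
Mask: 255.255.252.0


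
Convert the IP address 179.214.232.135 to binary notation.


179 = 10110011
214 = 11010110
232 = 11101000
135 = 10000111
Binary: 10110011.11010110.11101000.10000111


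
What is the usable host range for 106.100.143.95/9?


Network: 106.0.0.0
Broadcast: 106.127.255.255
First usable = network + 1
Last usable = broadcast - 1
Range: 106.0.0.1 to 106.127.255.254


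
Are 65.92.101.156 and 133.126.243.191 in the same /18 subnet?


Mask: 255.255.192.0
65.92.101.156 AND mask = 65.92.64.0
133.126.243.191 AND mask = 133.126.192.0
No, different subnets (65.92.64.0 vs 133.126.192.0)


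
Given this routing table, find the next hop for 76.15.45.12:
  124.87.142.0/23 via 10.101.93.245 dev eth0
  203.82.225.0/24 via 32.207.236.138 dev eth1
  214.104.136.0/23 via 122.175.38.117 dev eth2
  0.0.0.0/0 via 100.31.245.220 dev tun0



Longest prefix match for 76.15.45.12:
  /23 124.87.142.0: no
  /24 203.82.225.0: no
  /23 214.104.136.0: no
  /0 0.0.0.0: MATCH
Selected: next-hop 100.31.245.220 via tun0 (matched /0)


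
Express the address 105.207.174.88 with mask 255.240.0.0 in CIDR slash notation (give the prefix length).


Binary: 11111111.11110000.00000000.00000000
Count leading 1s
Prefix: /12


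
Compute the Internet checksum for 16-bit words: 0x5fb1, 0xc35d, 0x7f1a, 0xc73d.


Sum all words (with carry folding):
+ 0x5fb1 = 0x5fb1
+ 0xc35d = 0x230f
+ 0x7f1a = 0xa229
+ 0xc73d = 0x6967
One's complement: ~0x6967
Checksum = 0x9698


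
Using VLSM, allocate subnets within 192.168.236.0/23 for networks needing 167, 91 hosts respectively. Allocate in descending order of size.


167 hosts -> /24 (254 usable): 192.168.236.0/24
91 hosts -> /25 (126 usable): 192.168.237.0/25
Allocation: 192.168.236.0/24 (167 hosts, 254 usable); 192.168.237.0/25 (91 hosts, 126 usable)


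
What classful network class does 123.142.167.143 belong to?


First octet: 123
Binary: 01111011
0xxxxxxx -> Class A (1-126)
Class A, default mask 255.0.0.0 (/8)


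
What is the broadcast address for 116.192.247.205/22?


Network: 116.192.244.0/22
Host bits = 10
Set all host bits to 1:
Broadcast: 116.192.247.255


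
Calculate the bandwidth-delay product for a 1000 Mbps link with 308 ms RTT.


BDP = bandwidth * RTT
= 1000 Mbps * 308 ms
= 1000 * 1e6 * 308 / 1000 bits
= 308000000 bits
= 38500000 bytes
= 37597.6562 KB
BDP = 308000000 bits (38500000 bytes)


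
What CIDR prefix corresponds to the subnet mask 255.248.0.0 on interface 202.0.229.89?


Binary: 11111111.11111000.00000000.00000000
Count leading 1s
Prefix: /13


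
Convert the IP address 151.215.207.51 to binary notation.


151 = 10010111
215 = 11010111
207 = 11001111
51 = 00110011
Binary: 10010111.11010111.11001111.00110011


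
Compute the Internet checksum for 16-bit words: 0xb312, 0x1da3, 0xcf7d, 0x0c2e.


Sum all words (with carry folding):
+ 0xb312 = 0xb312
+ 0x1da3 = 0xd0b5
+ 0xcf7d = 0xa033
+ 0x0c2e = 0xac61
One's complement: ~0xac61
Checksum = 0x539e


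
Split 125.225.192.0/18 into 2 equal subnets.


New prefix = 18 + 1 = 19
Each subnet has 8192 addresses
  125.225.192.0/19
  125.225.224.0/19
Subnets: 125.225.192.0/19, 125.225.224.0/19


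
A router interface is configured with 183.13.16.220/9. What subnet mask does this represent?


/9 means 9 network bits, 23 host bits
Binary: 11111111100000000000000000000000
Mask: 255.128.0.0


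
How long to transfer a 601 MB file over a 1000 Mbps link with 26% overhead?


Effective throughput = 1000 * (1 - 26/100) = 740 Mbps
File size in Mb = 601 * 8 = 4808 Mb
Time = 4808 / 740
Time = 6.4973 seconds


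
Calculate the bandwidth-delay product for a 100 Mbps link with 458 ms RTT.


BDP = bandwidth * RTT
= 100 Mbps * 458 ms
= 100 * 1e6 * 458 / 1000 bits
= 45800000 bits
= 5725000 bytes
= 5590.8203 KB
BDP = 45800000 bits (5725000 bytes)


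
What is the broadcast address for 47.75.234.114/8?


Network: 47.0.0.0/8
Host bits = 24
Set all host bits to 1:
Broadcast: 47.255.255.255


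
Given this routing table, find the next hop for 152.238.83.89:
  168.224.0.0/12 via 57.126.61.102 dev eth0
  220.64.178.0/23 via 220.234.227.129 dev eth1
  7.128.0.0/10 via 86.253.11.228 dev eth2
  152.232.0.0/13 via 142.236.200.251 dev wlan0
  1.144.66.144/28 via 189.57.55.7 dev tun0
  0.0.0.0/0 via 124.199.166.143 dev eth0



Longest prefix match for 152.238.83.89:
  /12 168.224.0.0: no
  /23 220.64.178.0: no
  /10 7.128.0.0: no
  /13 152.232.0.0: MATCH
  /28 1.144.66.144: no
  /0 0.0.0.0: MATCH
Selected: next-hop 142.236.200.251 via wlan0 (matched /13)


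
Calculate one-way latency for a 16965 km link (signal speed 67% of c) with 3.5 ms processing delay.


Speed = 0.67 * 3e5 km/s = 201000 km/s
Propagation delay = 16965 / 201000 = 0.0844 s = 84.403 ms
Processing delay = 3.5 ms
Total one-way latency = 87.903 ms


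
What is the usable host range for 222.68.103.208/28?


Network: 222.68.103.208
Broadcast: 222.68.103.223
First usable = network + 1
Last usable = broadcast - 1
Range: 222.68.103.209 to 222.68.103.222


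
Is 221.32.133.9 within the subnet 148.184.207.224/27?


Subnet network: 148.184.207.224
Test IP AND mask: 221.32.133.0
No, 221.32.133.9 is not in 148.184.207.224/27


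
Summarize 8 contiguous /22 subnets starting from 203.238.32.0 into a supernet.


Original prefix: /22
Number of subnets: 8 = 2^3
New prefix = 22 - 3 = 19
Supernet: 203.238.32.0/19


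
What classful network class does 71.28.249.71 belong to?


First octet: 71
Binary: 01000111
0xxxxxxx -> Class A (1-126)
Class A, default mask 255.0.0.0 (/8)


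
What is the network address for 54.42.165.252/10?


IP:   00110110.00101010.10100101.11111100
Mask: 11111111.11000000.00000000.00000000
AND operation:
Net:  00110110.00000000.00000000.00000000
Network: 54.0.0.0/10


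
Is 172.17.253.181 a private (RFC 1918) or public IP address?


RFC 1918 private ranges:
  10.0.0.0/8 (10.0.0.0 - 10.255.255.255)
  172.16.0.0/12 (172.16.0.0 - 172.31.255.255)
  192.168.0.0/16 (192.168.0.0 - 192.168.255.255)
Private (in 172.16.0.0/12)


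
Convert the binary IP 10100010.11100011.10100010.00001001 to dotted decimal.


10100010 = 162
11100011 = 227
10100010 = 162
00001001 = 9
IP: 162.227.162.9


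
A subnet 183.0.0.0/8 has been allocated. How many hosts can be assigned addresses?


Host bits = 32 - 8 = 24
Total addresses = 2^24 = 16777216
Usable = total - 2 (network and broadcast)
Usable hosts: 16777214


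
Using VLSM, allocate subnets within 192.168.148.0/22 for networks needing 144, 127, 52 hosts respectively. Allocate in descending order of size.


144 hosts -> /24 (254 usable): 192.168.148.0/24
127 hosts -> /24 (254 usable): 192.168.149.0/24
52 hosts -> /26 (62 usable): 192.168.150.0/26
Allocation: 192.168.148.0/24 (144 hosts, 254 usable); 192.168.149.0/24 (127 hosts, 254 usable); 192.168.150.0/26 (52 hosts, 62 usable)


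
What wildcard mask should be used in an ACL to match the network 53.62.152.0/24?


Subnet mask: 255.255.255.0
Wildcard = 255.255.255.255 - subnet mask
255 - 255 = 0
255 - 255 = 0
255 - 255 = 0
255 - 0 = 255
Wildcard: 0.0.0.255


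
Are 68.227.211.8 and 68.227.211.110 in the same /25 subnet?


Mask: 255.255.255.128
68.227.211.8 AND mask = 68.227.211.0
68.227.211.110 AND mask = 68.227.211.0
Yes, same subnet (68.227.211.0)


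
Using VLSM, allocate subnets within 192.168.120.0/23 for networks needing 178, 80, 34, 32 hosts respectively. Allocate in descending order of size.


178 hosts -> /24 (254 usable): 192.168.120.0/24
80 hosts -> /25 (126 usable): 192.168.121.0/25
34 hosts -> /26 (62 usable): 192.168.121.128/26
32 hosts -> /26 (62 usable): 192.168.121.192/26
Allocation: 192.168.120.0/24 (178 hosts, 254 usable); 192.168.121.0/25 (80 hosts, 126 usable); 192.168.121.128/26 (34 hosts, 62 usable); 192.168.121.192/26 (32 hosts, 62 usable)


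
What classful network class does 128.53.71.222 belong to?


First octet: 128
Binary: 10000000
10xxxxxx -> Class B (128-191)
Class B, default mask 255.255.0.0 (/16)


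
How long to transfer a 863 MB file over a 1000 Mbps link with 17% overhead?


Effective throughput = 1000 * (1 - 17/100) = 830 Mbps
File size in Mb = 863 * 8 = 6904 Mb
Time = 6904 / 830
Time = 8.3181 seconds


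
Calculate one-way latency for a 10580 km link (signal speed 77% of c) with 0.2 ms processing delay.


Speed = 0.77 * 3e5 km/s = 231000 km/s
Propagation delay = 10580 / 231000 = 0.0458 s = 45.8009 ms
Processing delay = 0.2 ms
Total one-way latency = 46.0009 ms


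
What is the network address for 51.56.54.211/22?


IP:   00110011.00111000.00110110.11010011
Mask: 11111111.11111111.11111100.00000000
AND operation:
Net:  00110011.00111000.00110100.00000000
Network: 51.56.52.0/22


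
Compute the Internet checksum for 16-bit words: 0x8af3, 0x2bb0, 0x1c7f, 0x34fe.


Sum all words (with carry folding):
+ 0x8af3 = 0x8af3
+ 0x2bb0 = 0xb6a3
+ 0x1c7f = 0xd322
+ 0x34fe = 0x0821
One's complement: ~0x0821
Checksum = 0xf7de


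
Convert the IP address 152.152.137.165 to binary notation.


152 = 10011000
152 = 10011000
137 = 10001001
165 = 10100101
Binary: 10011000.10011000.10001001.10100101


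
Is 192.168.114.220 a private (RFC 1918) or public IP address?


RFC 1918 private ranges:
  10.0.0.0/8 (10.0.0.0 - 10.255.255.255)
  172.16.0.0/12 (172.16.0.0 - 172.31.255.255)
  192.168.0.0/16 (192.168.0.0 - 192.168.255.255)
Private (in 192.168.0.0/16)


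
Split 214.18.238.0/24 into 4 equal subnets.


New prefix = 24 + 2 = 26
Each subnet has 64 addresses
  214.18.238.0/26
  214.18.238.64/26
  214.18.238.128/26
  214.18.238.192/26
Subnets: 214.18.238.0/26, 214.18.238.64/26, 214.18.238.128/26, 214.18.238.192/26


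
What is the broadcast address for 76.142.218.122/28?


Network: 76.142.218.112/28
Host bits = 4
Set all host bits to 1:
Broadcast: 76.142.218.127


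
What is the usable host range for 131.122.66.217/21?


Network: 131.122.64.0
Broadcast: 131.122.71.255
First usable = network + 1
Last usable = broadcast - 1
Range: 131.122.64.1 to 131.122.71.254


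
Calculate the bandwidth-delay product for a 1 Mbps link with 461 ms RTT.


BDP = bandwidth * RTT
= 1 Mbps * 461 ms
= 1 * 1e6 * 461 / 1000 bits
= 461000 bits
= 57625 bytes
= 56.2744 KB
BDP = 461000 bits (57625 bytes)


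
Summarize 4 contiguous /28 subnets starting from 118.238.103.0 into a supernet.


Original prefix: /28
Number of subnets: 4 = 2^2
New prefix = 28 - 2 = 26
Supernet: 118.238.103.0/26


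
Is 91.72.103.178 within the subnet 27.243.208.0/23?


Subnet network: 27.243.208.0
Test IP AND mask: 91.72.102.0
No, 91.72.103.178 is not in 27.243.208.0/23


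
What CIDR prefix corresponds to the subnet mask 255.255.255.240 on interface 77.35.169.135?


Binary: 11111111.11111111.11111111.11110000
Count leading 1s
Prefix: /28


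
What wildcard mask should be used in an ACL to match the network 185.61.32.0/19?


Subnet mask: 255.255.224.0
Wildcard = 255.255.255.255 - subnet mask
255 - 255 = 0
255 - 255 = 0
255 - 224 = 31
255 - 0 = 255
Wildcard: 0.0.31.255


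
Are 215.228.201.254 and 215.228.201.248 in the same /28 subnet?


Mask: 255.255.255.240
215.228.201.254 AND mask = 215.228.201.240
215.228.201.248 AND mask = 215.228.201.240
Yes, same subnet (215.228.201.240)


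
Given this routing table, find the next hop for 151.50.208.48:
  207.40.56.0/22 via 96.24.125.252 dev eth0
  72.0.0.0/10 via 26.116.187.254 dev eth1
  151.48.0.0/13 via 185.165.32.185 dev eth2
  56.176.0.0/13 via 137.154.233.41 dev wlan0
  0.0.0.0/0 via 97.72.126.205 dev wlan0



Longest prefix match for 151.50.208.48:
  /22 207.40.56.0: no
  /10 72.0.0.0: no
  /13 151.48.0.0: MATCH
  /13 56.176.0.0: no
  /0 0.0.0.0: MATCH
Selected: next-hop 185.165.32.185 via eth2 (matched /13)


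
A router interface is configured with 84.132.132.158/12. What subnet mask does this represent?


/12 means 12 network bits, 20 host bits
Binary: 11111111111100000000000000000000
Mask: 255.240.0.0


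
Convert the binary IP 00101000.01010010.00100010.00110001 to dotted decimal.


00101000 = 40
01010010 = 82
00100010 = 34
00110001 = 49
IP: 40.82.34.49


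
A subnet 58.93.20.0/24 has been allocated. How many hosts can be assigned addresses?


Host bits = 32 - 24 = 8
Total addresses = 2^8 = 256
Usable = total - 2 (network and broadcast)
Usable hosts: 254


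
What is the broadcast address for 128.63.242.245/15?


Network: 128.62.0.0/15
Host bits = 17
Set all host bits to 1:
Broadcast: 128.63.255.255


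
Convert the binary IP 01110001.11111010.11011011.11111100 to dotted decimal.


01110001 = 113
11111010 = 250
11011011 = 219
11111100 = 252
IP: 113.250.219.252


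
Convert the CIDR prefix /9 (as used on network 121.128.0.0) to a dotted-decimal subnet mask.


/9 means 9 network bits, 23 host bits
Binary: 11111111100000000000000000000000
Mask: 255.128.0.0


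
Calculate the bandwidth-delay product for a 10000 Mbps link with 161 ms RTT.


BDP = bandwidth * RTT
= 10000 Mbps * 161 ms
= 10000 * 1e6 * 161 / 1000 bits
= 1610000000 bits
= 201250000 bytes
= 196533.2031 KB
BDP = 1610000000 bits (201250000 bytes)


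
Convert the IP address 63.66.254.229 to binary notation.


63 = 00111111
66 = 01000010
254 = 11111110
229 = 11100101
Binary: 00111111.01000010.11111110.11100101


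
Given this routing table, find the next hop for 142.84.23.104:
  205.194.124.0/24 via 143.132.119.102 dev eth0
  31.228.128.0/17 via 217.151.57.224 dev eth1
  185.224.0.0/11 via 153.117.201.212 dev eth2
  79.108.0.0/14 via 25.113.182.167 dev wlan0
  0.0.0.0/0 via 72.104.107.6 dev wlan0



Longest prefix match for 142.84.23.104:
  /24 205.194.124.0: no
  /17 31.228.128.0: no
  /11 185.224.0.0: no
  /14 79.108.0.0: no
  /0 0.0.0.0: MATCH
Selected: next-hop 72.104.107.6 via wlan0 (matched /0)


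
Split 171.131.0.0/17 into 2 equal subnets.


New prefix = 17 + 1 = 18
Each subnet has 16384 addresses
  171.131.0.0/18
  171.131.64.0/18
Subnets: 171.131.0.0/18, 171.131.64.0/18


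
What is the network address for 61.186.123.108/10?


IP:   00111101.10111010.01111011.01101100
Mask: 11111111.11000000.00000000.00000000
AND operation:
Net:  00111101.10000000.00000000.00000000
Network: 61.128.0.0/10


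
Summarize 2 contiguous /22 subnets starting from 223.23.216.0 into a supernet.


Original prefix: /22
Number of subnets: 2 = 2^1
New prefix = 22 - 1 = 21
Supernet: 223.23.216.0/21


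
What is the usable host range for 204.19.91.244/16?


Network: 204.19.0.0
Broadcast: 204.19.255.255
First usable = network + 1
Last usable = broadcast - 1
Range: 204.19.0.1 to 204.19.255.254


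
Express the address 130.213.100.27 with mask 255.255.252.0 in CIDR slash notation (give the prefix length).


Binary: 11111111.11111111.11111100.00000000
Count leading 1s
Prefix: /22


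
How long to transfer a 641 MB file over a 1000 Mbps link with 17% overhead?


Effective throughput = 1000 * (1 - 17/100) = 830 Mbps
File size in Mb = 641 * 8 = 5128 Mb
Time = 5128 / 830
Time = 6.1783 seconds


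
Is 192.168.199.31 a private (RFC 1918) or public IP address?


RFC 1918 private ranges:
  10.0.0.0/8 (10.0.0.0 - 10.255.255.255)
  172.16.0.0/12 (172.16.0.0 - 172.31.255.255)
  192.168.0.0/16 (192.168.0.0 - 192.168.255.255)
Private (in 192.168.0.0/16)


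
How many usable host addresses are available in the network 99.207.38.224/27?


Host bits = 32 - 27 = 5
Total addresses = 2^5 = 32
Usable = total - 2 (network and broadcast)
Usable hosts: 30


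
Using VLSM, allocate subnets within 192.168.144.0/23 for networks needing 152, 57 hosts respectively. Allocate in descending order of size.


152 hosts -> /24 (254 usable): 192.168.144.0/24
57 hosts -> /26 (62 usable): 192.168.145.0/26
Allocation: 192.168.144.0/24 (152 hosts, 254 usable); 192.168.145.0/26 (57 hosts, 62 usable)


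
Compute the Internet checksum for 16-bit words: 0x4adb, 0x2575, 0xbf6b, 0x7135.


Sum all words (with carry folding):
+ 0x4adb = 0x4adb
+ 0x2575 = 0x7050
+ 0xbf6b = 0x2fbc
+ 0x7135 = 0xa0f1
One's complement: ~0xa0f1
Checksum = 0x5f0e


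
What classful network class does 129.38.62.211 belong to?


First octet: 129
Binary: 10000001
10xxxxxx -> Class B (128-191)
Class B, default mask 255.255.0.0 (/16)


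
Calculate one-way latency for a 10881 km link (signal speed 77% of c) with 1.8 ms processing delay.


Speed = 0.77 * 3e5 km/s = 231000 km/s
Propagation delay = 10881 / 231000 = 0.0471 s = 47.1039 ms
Processing delay = 1.8 ms
Total one-way latency = 48.9039 ms


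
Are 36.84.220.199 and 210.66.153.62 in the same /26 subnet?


Mask: 255.255.255.192
36.84.220.199 AND mask = 36.84.220.192
210.66.153.62 AND mask = 210.66.153.0
No, different subnets (36.84.220.192 vs 210.66.153.0)


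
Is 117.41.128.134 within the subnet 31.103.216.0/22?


Subnet network: 31.103.216.0
Test IP AND mask: 117.41.128.0
No, 117.41.128.134 is not in 31.103.216.0/22


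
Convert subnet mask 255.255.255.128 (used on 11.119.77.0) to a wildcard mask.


Subnet mask: 255.255.255.128
Wildcard = 255.255.255.255 - subnet mask
255 - 255 = 0
255 - 255 = 0
255 - 255 = 0
255 - 128 = 127
Wildcard: 0.0.0.127


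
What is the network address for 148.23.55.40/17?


IP:   10010100.00010111.00110111.00101000
Mask: 11111111.11111111.10000000.00000000
AND operation:
Net:  10010100.00010111.00000000.00000000
Network: 148.23.0.0/17


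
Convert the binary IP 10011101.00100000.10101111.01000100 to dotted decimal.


10011101 = 157
00100000 = 32
10101111 = 175
01000100 = 68
IP: 157.32.175.68


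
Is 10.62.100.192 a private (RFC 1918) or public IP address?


RFC 1918 private ranges:
  10.0.0.0/8 (10.0.0.0 - 10.255.255.255)
  172.16.0.0/12 (172.16.0.0 - 172.31.255.255)
  192.168.0.0/16 (192.168.0.0 - 192.168.255.255)
Private (in 10.0.0.0/8)


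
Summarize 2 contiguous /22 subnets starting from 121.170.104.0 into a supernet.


Original prefix: /22
Number of subnets: 2 = 2^1
New prefix = 22 - 1 = 21
Supernet: 121.170.104.0/21


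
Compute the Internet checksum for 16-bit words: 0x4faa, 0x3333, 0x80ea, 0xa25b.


Sum all words (with carry folding):
+ 0x4faa = 0x4faa
+ 0x3333 = 0x82dd
+ 0x80ea = 0x03c8
+ 0xa25b = 0xa623
One's complement: ~0xa623
Checksum = 0x59dc


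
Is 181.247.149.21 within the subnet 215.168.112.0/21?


Subnet network: 215.168.112.0
Test IP AND mask: 181.247.144.0
No, 181.247.149.21 is not in 215.168.112.0/21


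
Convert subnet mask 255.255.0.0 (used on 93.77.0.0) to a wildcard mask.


Subnet mask: 255.255.0.0
Wildcard = 255.255.255.255 - subnet mask
255 - 255 = 0
255 - 255 = 0
255 - 0 = 255
255 - 0 = 255
Wildcard: 0.0.255.255


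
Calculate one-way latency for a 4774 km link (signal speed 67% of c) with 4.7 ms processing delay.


Speed = 0.67 * 3e5 km/s = 201000 km/s
Propagation delay = 4774 / 201000 = 0.0238 s = 23.7512 ms
Processing delay = 4.7 ms
Total one-way latency = 28.4512 ms


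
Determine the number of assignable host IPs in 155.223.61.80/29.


Host bits = 32 - 29 = 3
Total addresses = 2^3 = 8
Usable = total - 2 (network and broadcast)
Usable hosts: 6


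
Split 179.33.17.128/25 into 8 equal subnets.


New prefix = 25 + 3 = 28
Each subnet has 16 addresses
  179.33.17.128/28
  179.33.17.144/28
  179.33.17.160/28
  179.33.17.176/28
  179.33.17.192/28
  179.33.17.208/28
  179.33.17.224/28
  179.33.17.240/28
Subnets: 179.33.17.128/28, 179.33.17.144/28, 179.33.17.160/28, 179.33.17.176/28, 179.33.17.192/28, 179.33.17.208/28, 179.33.17.224/28, 179.33.17.240/28


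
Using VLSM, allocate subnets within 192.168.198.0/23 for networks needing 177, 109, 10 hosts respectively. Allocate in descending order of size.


177 hosts -> /24 (254 usable): 192.168.198.0/24
109 hosts -> /25 (126 usable): 192.168.199.0/25
10 hosts -> /28 (14 usable): 192.168.199.128/28
Allocation: 192.168.198.0/24 (177 hosts, 254 usable); 192.168.199.0/25 (109 hosts, 126 usable); 192.168.199.128/28 (10 hosts, 14 usable)


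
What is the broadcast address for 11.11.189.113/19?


Network: 11.11.160.0/19
Host bits = 13
Set all host bits to 1:
Broadcast: 11.11.191.255


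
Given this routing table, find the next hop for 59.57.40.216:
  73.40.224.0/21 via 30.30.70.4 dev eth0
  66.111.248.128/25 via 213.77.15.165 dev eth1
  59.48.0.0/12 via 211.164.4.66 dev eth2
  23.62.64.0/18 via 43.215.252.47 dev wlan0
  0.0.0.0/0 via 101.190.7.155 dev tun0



Longest prefix match for 59.57.40.216:
  /21 73.40.224.0: no
  /25 66.111.248.128: no
  /12 59.48.0.0: MATCH
  /18 23.62.64.0: no
  /0 0.0.0.0: MATCH
Selected: next-hop 211.164.4.66 via eth2 (matched /12)


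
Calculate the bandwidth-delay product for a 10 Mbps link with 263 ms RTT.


BDP = bandwidth * RTT
= 10 Mbps * 263 ms
= 10 * 1e6 * 263 / 1000 bits
= 2630000 bits
= 328750 bytes
= 321.0449 KB
BDP = 2630000 bits (328750 bytes)


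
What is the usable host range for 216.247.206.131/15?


Network: 216.246.0.0
Broadcast: 216.247.255.255
First usable = network + 1
Last usable = broadcast - 1
Range: 216.246.0.1 to 216.247.255.254


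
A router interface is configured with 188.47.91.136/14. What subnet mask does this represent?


/14 means 14 network bits, 18 host bits
Binary: 11111111111111000000000000000000
Mask: 255.252.0.0


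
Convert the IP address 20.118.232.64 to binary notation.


20 = 00010100
118 = 01110110
232 = 11101000
64 = 01000000
Binary: 00010100.01110110.11101000.01000000


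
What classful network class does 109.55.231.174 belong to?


First octet: 109
Binary: 01101101
0xxxxxxx -> Class A (1-126)
Class A, default mask 255.0.0.0 (/8)


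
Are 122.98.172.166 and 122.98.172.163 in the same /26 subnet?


Mask: 255.255.255.192
122.98.172.166 AND mask = 122.98.172.128
122.98.172.163 AND mask = 122.98.172.128
Yes, same subnet (122.98.172.128)


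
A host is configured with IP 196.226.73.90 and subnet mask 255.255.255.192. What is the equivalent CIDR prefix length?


Binary: 11111111.11111111.11111111.11000000
Count leading 1s
Prefix: /26


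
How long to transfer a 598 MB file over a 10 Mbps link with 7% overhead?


Effective throughput = 10 * (1 - 7/100) = 9.3 Mbps
File size in Mb = 598 * 8 = 4784 Mb
Time = 4784 / 9.3
Time = 514.4086 seconds


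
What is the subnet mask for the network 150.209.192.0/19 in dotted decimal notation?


/19 means 19 network bits, 13 host bits
Binary: 11111111111111111110000000000000
Mask: 255.255.224.0


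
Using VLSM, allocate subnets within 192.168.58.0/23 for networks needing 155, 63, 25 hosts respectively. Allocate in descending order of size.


155 hosts -> /24 (254 usable): 192.168.58.0/24
63 hosts -> /25 (126 usable): 192.168.59.0/25
25 hosts -> /27 (30 usable): 192.168.59.128/27
Allocation: 192.168.58.0/24 (155 hosts, 254 usable); 192.168.59.0/25 (63 hosts, 126 usable); 192.168.59.128/27 (25 hosts, 30 usable)


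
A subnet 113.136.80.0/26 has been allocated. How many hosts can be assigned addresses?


Host bits = 32 - 26 = 6
Total addresses = 2^6 = 64
Usable = total - 2 (network and broadcast)
Usable hosts: 62


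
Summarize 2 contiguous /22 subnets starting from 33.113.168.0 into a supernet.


Original prefix: /22
Number of subnets: 2 = 2^1
New prefix = 22 - 1 = 21
Supernet: 33.113.168.0/21


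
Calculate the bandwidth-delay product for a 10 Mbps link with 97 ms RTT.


BDP = bandwidth * RTT
= 10 Mbps * 97 ms
= 10 * 1e6 * 97 / 1000 bits
= 970000 bits
= 121250 bytes
= 118.4082 KB
BDP = 970000 bits (121250 bytes)


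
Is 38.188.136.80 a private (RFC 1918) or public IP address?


RFC 1918 private ranges:
  10.0.0.0/8 (10.0.0.0 - 10.255.255.255)
  172.16.0.0/12 (172.16.0.0 - 172.31.255.255)
  192.168.0.0/16 (192.168.0.0 - 192.168.255.255)
Public (not in any RFC 1918 range)


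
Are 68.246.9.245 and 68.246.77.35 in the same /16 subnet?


Mask: 255.255.0.0
68.246.9.245 AND mask = 68.246.0.0
68.246.77.35 AND mask = 68.246.0.0
Yes, same subnet (68.246.0.0)


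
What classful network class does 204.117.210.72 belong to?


First octet: 204
Binary: 11001100
110xxxxx -> Class C (192-223)
Class C, default mask 255.255.255.0 (/24)


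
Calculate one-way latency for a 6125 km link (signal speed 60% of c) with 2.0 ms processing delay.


Speed = 0.6 * 3e5 km/s = 180000 km/s
Propagation delay = 6125 / 180000 = 0.034 s = 34.0278 ms
Processing delay = 2.0 ms
Total one-way latency = 36.0278 ms


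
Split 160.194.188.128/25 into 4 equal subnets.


New prefix = 25 + 2 = 27
Each subnet has 32 addresses
  160.194.188.128/27
  160.194.188.160/27
  160.194.188.192/27
  160.194.188.224/27
Subnets: 160.194.188.128/27, 160.194.188.160/27, 160.194.188.192/27, 160.194.188.224/27


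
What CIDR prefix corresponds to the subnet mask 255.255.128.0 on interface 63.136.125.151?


Binary: 11111111.11111111.10000000.00000000
Count leading 1s
Prefix: /17


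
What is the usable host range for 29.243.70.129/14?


Network: 29.240.0.0
Broadcast: 29.243.255.255
First usable = network + 1
Last usable = broadcast - 1
Range: 29.240.0.1 to 29.243.255.254


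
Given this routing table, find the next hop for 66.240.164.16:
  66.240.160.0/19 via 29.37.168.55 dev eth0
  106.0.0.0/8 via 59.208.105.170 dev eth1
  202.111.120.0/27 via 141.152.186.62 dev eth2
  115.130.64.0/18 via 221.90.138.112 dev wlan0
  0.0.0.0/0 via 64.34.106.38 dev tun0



Longest prefix match for 66.240.164.16:
  /19 66.240.160.0: MATCH
  /8 106.0.0.0: no
  /27 202.111.120.0: no
  /18 115.130.64.0: no
  /0 0.0.0.0: MATCH
Selected: next-hop 29.37.168.55 via eth0 (matched /19)
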